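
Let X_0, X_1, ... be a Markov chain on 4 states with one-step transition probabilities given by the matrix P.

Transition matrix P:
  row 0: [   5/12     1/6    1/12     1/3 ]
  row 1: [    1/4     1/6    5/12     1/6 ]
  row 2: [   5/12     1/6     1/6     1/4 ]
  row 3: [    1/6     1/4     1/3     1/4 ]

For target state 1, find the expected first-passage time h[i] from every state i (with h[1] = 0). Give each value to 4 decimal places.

First-step conditioning: h[1] = 0; for i ≠ 1, h[i] = 1 + Σ_k P[i][k]·h[k].
  h[0] = 1 + 5/12·h[0] + 1/12·h[2] + 1/3·h[3]
  h[2] = 1 + 5/12·h[0] + 1/6·h[2] + 1/4·h[3]
  h[3] = 1 + 1/6·h[0] + 1/3·h[2] + 1/4·h[3]
Solving the 3×3 linear system over states ≠ 1 gives exactly h = [1752/335, 0, 1764/335, 324/67] (h[1] = 0 is the target).

h = [5.2299, 0.0000, 5.2657, 4.8358]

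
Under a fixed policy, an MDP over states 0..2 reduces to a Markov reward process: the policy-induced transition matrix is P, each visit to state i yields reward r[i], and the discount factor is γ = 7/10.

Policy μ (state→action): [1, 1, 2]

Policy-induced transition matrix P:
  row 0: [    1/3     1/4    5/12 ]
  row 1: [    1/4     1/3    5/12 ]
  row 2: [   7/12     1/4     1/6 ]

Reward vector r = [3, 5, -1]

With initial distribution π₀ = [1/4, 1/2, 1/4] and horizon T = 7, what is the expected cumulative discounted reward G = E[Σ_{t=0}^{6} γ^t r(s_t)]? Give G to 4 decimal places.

t=0: π = [0.2500, 0.5000, 0.2500], E[r] = 3.0000, γ^t·E[r] = 3.000000, running G = 3.000000
t=1: π = [0.3542, 0.2917, 0.3542], E[r] = 2.1667, γ^t·E[r] = 1.516667, running G = 4.516667
t=2: π = [0.3976, 0.2743, 0.3281], E[r] = 2.2361, γ^t·E[r] = 1.095694, running G = 5.612361
t=3: π = [0.3925, 0.2729, 0.3346], E[r] = 2.2072, γ^t·E[r] = 0.757061, running G = 6.369422
t=4: π = [0.3943, 0.2727, 0.3330], E[r] = 2.2134, γ^t·E[r] = 0.531448, running G = 6.900871
t=5: π = [0.3939, 0.2727, 0.3334], E[r] = 2.2118, γ^t·E[r] = 0.371737, running G = 7.272607
t=6: π = [0.3940, 0.2727, 0.3333], E[r] = 2.2122, γ^t·E[r] = 0.260263, running G = 7.532871

G = 7.5329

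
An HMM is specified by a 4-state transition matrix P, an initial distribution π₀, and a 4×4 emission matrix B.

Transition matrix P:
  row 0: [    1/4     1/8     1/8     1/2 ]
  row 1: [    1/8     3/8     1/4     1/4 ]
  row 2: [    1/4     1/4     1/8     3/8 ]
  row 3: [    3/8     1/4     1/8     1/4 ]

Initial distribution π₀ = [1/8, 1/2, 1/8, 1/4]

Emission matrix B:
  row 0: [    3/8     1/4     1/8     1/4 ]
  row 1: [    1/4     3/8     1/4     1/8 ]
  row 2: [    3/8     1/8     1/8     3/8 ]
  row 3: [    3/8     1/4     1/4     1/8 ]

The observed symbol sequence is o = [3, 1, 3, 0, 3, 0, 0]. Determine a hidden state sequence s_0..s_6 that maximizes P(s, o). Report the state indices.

t=0: δ = [3.125e-02, 6.250e-02, 4.688e-02, 3.125e-02]  (obs o_0=3)
t=1: δ = [2.930e-03, 8.789e-03, 1.953e-03, 4.395e-03]  ψ = [2, 1, 1, 2]  (obs o_1=1)
t=2: δ = [4.120e-04, 4.120e-04, 8.240e-04, 2.747e-04]  ψ = [3, 1, 1, 1]  (obs o_2=3)
t=3: δ = [7.725e-05, 5.150e-05, 3.862e-05, 1.159e-04]  ψ = [2, 2, 1, 2]  (obs o_3=0)
t=4: δ = [1.086e-05, 3.621e-06, 5.431e-06, 4.828e-06]  ψ = [3, 3, 3, 0]  (obs o_4=3)
t=5: δ = [1.018e-06, 3.395e-07, 5.092e-07, 2.037e-06]  ψ = [0, 0, 0, 0]  (obs o_5=0)
t=6: δ = [2.864e-07, 1.273e-07, 9.548e-08, 1.910e-07]  ψ = [3, 3, 3, 0]  (obs o_6=0)
backtrack: best end state = 0; path = [1, 1, 2, 3, 0, 3, 0]

path = [1, 1, 2, 3, 0, 3, 0]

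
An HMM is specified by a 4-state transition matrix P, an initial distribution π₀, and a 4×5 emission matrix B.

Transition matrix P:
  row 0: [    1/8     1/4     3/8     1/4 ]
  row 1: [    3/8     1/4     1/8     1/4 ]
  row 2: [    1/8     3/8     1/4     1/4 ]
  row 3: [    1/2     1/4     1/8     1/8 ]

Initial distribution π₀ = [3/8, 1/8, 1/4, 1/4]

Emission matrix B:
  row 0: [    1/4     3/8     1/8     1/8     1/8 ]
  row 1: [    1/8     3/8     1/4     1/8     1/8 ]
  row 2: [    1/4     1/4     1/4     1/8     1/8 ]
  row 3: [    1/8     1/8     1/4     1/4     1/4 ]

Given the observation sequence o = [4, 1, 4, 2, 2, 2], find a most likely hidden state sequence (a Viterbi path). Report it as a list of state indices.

t=0: δ = [4.688e-02, 1.562e-02, 3.125e-02, 6.250e-02]  (obs o_0=4)
t=1: δ = [1.172e-02, 5.859e-03, 4.395e-03, 1.465e-03]  ψ = [3, 3, 0, 0]  (obs o_1=1)
t=2: δ = [2.747e-04, 3.662e-04, 5.493e-04, 7.324e-04]  ψ = [1, 0, 0, 0]  (obs o_2=4)
t=3: δ = [4.578e-05, 5.150e-05, 3.433e-05, 3.433e-05]  ψ = [3, 2, 2, 2]  (obs o_3=2)
t=4: δ = [2.414e-06, 3.219e-06, 4.292e-06, 3.219e-06]  ψ = [1, 1, 0, 1]  (obs o_4=2)
t=5: δ = [2.012e-07, 4.023e-07, 2.682e-07, 2.682e-07]  ψ = [3, 2, 2, 2]  (obs o_5=2)
backtrack: best end state = 1; path = [3, 0, 3, 0, 2, 1]

path = [3, 0, 3, 0, 2, 1]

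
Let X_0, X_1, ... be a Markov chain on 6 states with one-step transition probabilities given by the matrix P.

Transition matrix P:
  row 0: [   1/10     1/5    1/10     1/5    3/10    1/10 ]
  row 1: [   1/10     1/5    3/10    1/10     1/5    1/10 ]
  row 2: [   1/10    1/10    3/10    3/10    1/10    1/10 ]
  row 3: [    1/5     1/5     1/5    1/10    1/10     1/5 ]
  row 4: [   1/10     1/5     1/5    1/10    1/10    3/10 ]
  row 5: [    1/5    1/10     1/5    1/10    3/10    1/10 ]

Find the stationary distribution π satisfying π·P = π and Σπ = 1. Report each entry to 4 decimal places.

π = [0.1309, 0.1624, 0.2257, 0.1582, 0.1725, 0.1503]

Balance equations π_j = Σ_i π_i·P[i][j]:
  π_0 = 1/10·π_0 + 1/10·π_1 + 1/10·π_2 + 1/5·π_3 + 1/10·π_4 + 1/5·π_5
  π_1 = 1/5·π_0 + 1/5·π_1 + 1/10·π_2 + 1/5·π_3 + 1/5·π_4 + 1/10·π_5
  π_2 = 1/10·π_0 + 3/10·π_1 + 3/10·π_2 + 1/5·π_3 + 1/5·π_4 + 1/5·π_5
  π_3 = 1/5·π_0 + 1/10·π_1 + 3/10·π_2 + 1/10·π_3 + 1/10·π_4 + 1/10·π_5
  π_4 = 3/10·π_0 + 1/5·π_1 + 1/10·π_2 + 1/10·π_3 + 1/10·π_4 + 3/10·π_5
  normalize: π_0 + π_1 + π_2 + π_3 + π_4 + π_5 = 1
Solving the linear system gives exactly π = [4713/36017, 5849/36017, 8130/36017, 5699/36017, 6212/36017, 5414/36017].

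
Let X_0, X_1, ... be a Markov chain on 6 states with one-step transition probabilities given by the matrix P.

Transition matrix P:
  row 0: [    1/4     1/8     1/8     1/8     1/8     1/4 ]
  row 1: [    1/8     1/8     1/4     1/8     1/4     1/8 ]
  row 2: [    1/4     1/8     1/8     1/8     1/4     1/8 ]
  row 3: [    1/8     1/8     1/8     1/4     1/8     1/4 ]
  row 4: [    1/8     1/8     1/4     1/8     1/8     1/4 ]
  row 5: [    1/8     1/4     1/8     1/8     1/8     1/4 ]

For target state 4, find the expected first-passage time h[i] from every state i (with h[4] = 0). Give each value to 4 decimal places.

h = [6.1748, 5.3215, 5.4163, 6.1748, 0.0000, 6.0681]

First-step conditioning: h[4] = 0; for i ≠ 4, h[i] = 1 + Σ_k P[i][k]·h[k].
  h[0] = 1 + 1/4·h[0] + 1/8·h[1] + 1/8·h[2] + 1/8·h[3] + 1/4·h[5]
  h[1] = 1 + 1/8·h[0] + 1/8·h[1] + 1/4·h[2] + 1/8·h[3] + 1/8·h[5]
  h[2] = 1 + 1/4·h[0] + 1/8·h[1] + 1/8·h[2] + 1/8·h[3] + 1/8·h[5]
  h[3] = 1 + 1/8·h[0] + 1/8·h[1] + 1/8·h[2] + 1/4·h[3] + 1/4·h[5]
  h[5] = 1 + 1/8·h[0] + 1/4·h[1] + 1/8·h[2] + 1/8·h[3] + 1/4·h[5]
Solving the 5×5 linear system over states ≠ 4 gives exactly h = [4168/675, 3592/675, 3656/675, 4168/675, 0, 4096/675] (h[4] = 0 is the target).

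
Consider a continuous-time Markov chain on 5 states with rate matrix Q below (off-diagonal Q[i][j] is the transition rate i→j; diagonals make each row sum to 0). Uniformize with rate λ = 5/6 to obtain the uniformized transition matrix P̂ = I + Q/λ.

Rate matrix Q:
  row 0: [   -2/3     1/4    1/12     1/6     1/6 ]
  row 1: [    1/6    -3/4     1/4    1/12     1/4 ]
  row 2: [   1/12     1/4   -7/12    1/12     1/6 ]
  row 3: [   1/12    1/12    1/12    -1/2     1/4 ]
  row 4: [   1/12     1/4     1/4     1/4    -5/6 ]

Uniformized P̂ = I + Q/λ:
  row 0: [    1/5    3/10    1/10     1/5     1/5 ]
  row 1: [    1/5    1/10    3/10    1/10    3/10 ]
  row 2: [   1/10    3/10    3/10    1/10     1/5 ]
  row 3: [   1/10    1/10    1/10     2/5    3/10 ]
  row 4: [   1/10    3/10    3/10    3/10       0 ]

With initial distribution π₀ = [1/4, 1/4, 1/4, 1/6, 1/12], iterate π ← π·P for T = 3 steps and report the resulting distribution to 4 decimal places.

π = [0.1355, 0.2128, 0.2292, 0.2181, 0.2044]

t=0: π = [0.2500, 0.2500, 0.2500, 0.1667, 0.0833]
t=1: π = [0.1500, 0.2167, 0.2167, 0.1917, 0.2250]
t=2: π = [0.1367, 0.2183, 0.2317, 0.2175, 0.1958]
t=3: π = [0.1355, 0.2128, 0.2292, 0.2181, 0.2044]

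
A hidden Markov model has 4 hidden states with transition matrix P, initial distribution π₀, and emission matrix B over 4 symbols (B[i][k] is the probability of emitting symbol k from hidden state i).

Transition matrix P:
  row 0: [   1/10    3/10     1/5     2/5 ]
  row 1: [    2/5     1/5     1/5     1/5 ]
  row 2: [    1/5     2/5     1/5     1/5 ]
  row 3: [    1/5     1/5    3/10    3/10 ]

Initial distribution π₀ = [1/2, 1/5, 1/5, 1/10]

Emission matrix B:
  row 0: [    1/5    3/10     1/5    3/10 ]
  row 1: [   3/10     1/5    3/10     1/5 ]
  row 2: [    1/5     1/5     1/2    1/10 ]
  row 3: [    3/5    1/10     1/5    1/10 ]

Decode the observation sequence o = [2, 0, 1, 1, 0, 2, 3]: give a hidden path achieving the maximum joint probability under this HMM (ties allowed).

t=0: δ = [1.000e-01, 6.000e-02, 1.000e-01, 2.000e-02]  (obs o_0=2)
t=1: δ = [4.800e-03, 1.200e-02, 4.000e-03, 2.400e-02]  ψ = [1, 2, 0, 0]  (obs o_1=0)
t=2: δ = [1.440e-03, 9.600e-04, 1.440e-03, 7.200e-04]  ψ = [1, 3, 3, 3]  (obs o_2=1)
t=3: δ = [1.152e-04, 1.152e-04, 5.760e-05, 5.760e-05]  ψ = [1, 2, 0, 0]  (obs o_3=1)
t=4: δ = [9.216e-06, 1.037e-05, 4.608e-06, 2.765e-05]  ψ = [1, 0, 0, 0]  (obs o_4=0)
t=5: δ = [1.106e-06, 1.659e-06, 4.147e-06, 1.659e-06]  ψ = [3, 3, 3, 3]  (obs o_5=2)
t=6: δ = [2.488e-07, 3.318e-07, 8.294e-08, 8.294e-08]  ψ = [2, 2, 2, 2]  (obs o_6=3)
backtrack: best end state = 1; path = [0, 3, 1, 0, 3, 2, 1]

path = [0, 3, 1, 0, 3, 2, 1]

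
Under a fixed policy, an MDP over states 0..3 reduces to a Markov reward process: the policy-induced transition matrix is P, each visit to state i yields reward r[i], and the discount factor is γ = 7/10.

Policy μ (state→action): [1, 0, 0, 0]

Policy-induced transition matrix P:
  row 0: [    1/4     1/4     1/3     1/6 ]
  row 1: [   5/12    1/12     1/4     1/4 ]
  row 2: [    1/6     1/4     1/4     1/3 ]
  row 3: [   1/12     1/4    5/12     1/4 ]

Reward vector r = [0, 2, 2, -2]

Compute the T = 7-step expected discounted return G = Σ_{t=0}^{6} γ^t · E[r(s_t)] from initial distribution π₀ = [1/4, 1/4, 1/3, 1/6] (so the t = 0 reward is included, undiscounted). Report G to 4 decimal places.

G = 1.9148

t=0: π = [0.2500, 0.2500, 0.3333, 0.1667], E[r] = 0.8333, γ^t·E[r] = 0.833333, running G = 0.833333
t=1: π = [0.2361, 0.2083, 0.2986, 0.2569], E[r] = 0.5000, γ^t·E[r] = 0.350000, running G = 1.183333
t=2: π = [0.2170, 0.2153, 0.3125, 0.2552], E[r] = 0.5451, γ^t·E[r] = 0.267118, running G = 1.450451
t=3: π = [0.2173, 0.2141, 0.3106, 0.2580], E[r] = 0.5336, γ^t·E[r] = 0.183013, running G = 1.633464
t=4: π = [0.2168, 0.2143, 0.3111, 0.2578], E[r] = 0.5353, γ^t·E[r] = 0.128520, running G = 1.761984
t=5: π = [0.2168, 0.2143, 0.3110, 0.2579], E[r] = 0.5349, γ^t·E[r] = 0.089902, running G = 1.851886
t=6: π = [0.2168, 0.2143, 0.3110, 0.2578], E[r] = 0.5350, γ^t·E[r] = 0.062938, running G = 1.914824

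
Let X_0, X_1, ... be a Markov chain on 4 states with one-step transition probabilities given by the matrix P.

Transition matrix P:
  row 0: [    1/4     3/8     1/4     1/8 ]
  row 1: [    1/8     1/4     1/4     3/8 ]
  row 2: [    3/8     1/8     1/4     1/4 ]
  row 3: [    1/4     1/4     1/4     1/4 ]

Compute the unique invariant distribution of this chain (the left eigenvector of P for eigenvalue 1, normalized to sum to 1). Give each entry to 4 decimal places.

π = [0.2500, 0.2500, 0.2500, 0.2500]

Balance equations π_j = Σ_i π_i·P[i][j]:
  π_0 = 1/4·π_0 + 1/8·π_1 + 3/8·π_2 + 1/4·π_3
  π_1 = 3/8·π_0 + 1/4·π_1 + 1/8·π_2 + 1/4·π_3
  π_2 = 1/4·π_0 + 1/4·π_1 + 1/4·π_2 + 1/4·π_3
  normalize: π_0 + π_1 + π_2 + π_3 = 1
Solving the linear system gives exactly π = [1/4, 1/4, 1/4, 1/4].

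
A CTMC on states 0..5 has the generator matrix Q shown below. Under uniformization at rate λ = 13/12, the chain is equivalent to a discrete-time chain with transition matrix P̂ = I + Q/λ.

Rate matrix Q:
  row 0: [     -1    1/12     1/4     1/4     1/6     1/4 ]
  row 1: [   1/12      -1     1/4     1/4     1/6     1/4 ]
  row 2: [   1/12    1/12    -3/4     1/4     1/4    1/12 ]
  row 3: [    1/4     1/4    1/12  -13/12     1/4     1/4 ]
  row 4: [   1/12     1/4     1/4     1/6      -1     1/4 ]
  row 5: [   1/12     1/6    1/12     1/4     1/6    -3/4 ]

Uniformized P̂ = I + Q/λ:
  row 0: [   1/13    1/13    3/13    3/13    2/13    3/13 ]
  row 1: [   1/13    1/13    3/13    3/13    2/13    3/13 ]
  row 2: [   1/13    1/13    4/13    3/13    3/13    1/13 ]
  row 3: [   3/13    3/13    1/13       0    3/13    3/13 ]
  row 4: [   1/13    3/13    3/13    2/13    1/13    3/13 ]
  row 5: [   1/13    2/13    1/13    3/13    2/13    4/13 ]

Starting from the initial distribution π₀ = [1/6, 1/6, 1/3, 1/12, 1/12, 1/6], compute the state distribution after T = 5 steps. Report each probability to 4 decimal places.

π = [0.1041, 0.1469, 0.1841, 0.1770, 0.1686, 0.2193]

t=0: π = [0.1667, 0.1667, 0.3333, 0.0833, 0.0833, 0.1667]
t=1: π = [0.0897, 0.1154, 0.2179, 0.2051, 0.1795, 0.1923]
t=2: π = [0.1085, 0.1509, 0.1864, 0.1696, 0.1726, 0.2120]
t=3: π = [0.1030, 0.1459, 0.1864, 0.1783, 0.1680, 0.2184]
t=4: π = [0.1044, 0.1470, 0.1841, 0.1767, 0.1690, 0.2189]
t=5: π = [0.1041, 0.1469, 0.1841, 0.1770, 0.1686, 0.2193]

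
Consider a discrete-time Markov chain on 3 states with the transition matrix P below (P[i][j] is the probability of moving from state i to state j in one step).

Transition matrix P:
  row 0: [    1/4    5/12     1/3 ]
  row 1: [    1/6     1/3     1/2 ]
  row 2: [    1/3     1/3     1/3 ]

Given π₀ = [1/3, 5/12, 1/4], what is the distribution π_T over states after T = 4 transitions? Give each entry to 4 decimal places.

t=0: π = [0.3333, 0.4167, 0.2500]
t=1: π = [0.2361, 0.3611, 0.4028]
t=2: π = [0.2535, 0.3530, 0.3935]
t=3: π = [0.2534, 0.3545, 0.3922]
t=4: π = [0.2531, 0.3544, 0.3924]

π = [0.2531, 0.3544, 0.3924]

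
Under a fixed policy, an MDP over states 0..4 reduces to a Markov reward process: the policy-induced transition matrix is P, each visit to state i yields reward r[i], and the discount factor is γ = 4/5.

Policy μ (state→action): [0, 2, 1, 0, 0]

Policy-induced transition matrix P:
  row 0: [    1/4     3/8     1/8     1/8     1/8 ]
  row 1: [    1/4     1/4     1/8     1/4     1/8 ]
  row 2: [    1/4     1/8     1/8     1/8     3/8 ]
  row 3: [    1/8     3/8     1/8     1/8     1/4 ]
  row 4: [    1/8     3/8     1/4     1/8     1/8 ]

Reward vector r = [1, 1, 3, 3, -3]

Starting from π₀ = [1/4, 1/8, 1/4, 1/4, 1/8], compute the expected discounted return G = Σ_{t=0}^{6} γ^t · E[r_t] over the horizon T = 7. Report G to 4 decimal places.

t=0: π = [0.2500, 0.1250, 0.2500, 0.2500, 0.1250], E[r] = 1.5000, γ^t·E[r] = 1.500000, running G = 1.500000
t=1: π = [0.2031, 0.2969, 0.1406, 0.1406, 0.2188], E[r] = 0.6875, γ^t·E[r] = 0.550000, running G = 2.050000
t=2: π = [0.2051, 0.3027, 0.1523, 0.1621, 0.1777], E[r] = 0.9180, γ^t·E[r] = 0.587500, running G = 2.637500
t=3: π = [0.2075, 0.2991, 0.1472, 0.1628, 0.1833], E[r] = 0.8867, γ^t·E[r] = 0.454000, running G = 3.091500
t=4: π = [0.2067, 0.3008, 0.1479, 0.1624, 0.1822], E[r] = 0.8920, γ^t·E[r] = 0.365350, running G = 3.456850
t=5: π = [0.2069, 0.3004, 0.1478, 0.1626, 0.1823], E[r] = 0.8916, γ^t·E[r] = 0.292170, running G = 3.749020
t=6: π = [0.2069, 0.3005, 0.1478, 0.1626, 0.1823], E[r] = 0.8916, γ^t·E[r] = 0.233729, running G = 3.982749

G = 3.9827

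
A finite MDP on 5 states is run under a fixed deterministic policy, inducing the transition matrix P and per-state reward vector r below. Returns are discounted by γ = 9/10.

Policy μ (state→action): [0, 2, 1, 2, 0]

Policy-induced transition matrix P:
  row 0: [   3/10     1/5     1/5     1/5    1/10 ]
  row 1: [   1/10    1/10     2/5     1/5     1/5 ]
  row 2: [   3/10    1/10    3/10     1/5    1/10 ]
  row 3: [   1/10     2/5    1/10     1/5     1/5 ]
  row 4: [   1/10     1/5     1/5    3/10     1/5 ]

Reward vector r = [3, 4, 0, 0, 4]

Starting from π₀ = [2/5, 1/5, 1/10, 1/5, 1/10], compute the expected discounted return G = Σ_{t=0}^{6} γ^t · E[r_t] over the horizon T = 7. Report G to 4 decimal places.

t=0: π = [0.4000, 0.2000, 0.1000, 0.2000, 0.1000], E[r] = 2.4000, γ^t·E[r] = 2.400000, running G = 2.400000
t=1: π = [0.2000, 0.2100, 0.2300, 0.2100, 0.1500], E[r] = 2.0400, γ^t·E[r] = 1.836000, running G = 4.236000
t=2: π = [0.1860, 0.1980, 0.2440, 0.2150, 0.1570], E[r] = 1.9780, γ^t·E[r] = 1.602180, running G = 5.838180
t=3: π = [0.1860, 0.1988, 0.2425, 0.2157, 0.1570], E[r] = 1.9812, γ^t·E[r] = 1.444295, running G = 7.282475
t=4: π = [0.1857, 0.1990, 0.2424, 0.2157, 0.1572], E[r] = 1.9817, γ^t·E[r] = 1.300220, running G = 8.582694
t=5: π = [0.1856, 0.1990, 0.2425, 0.2157, 0.1572], E[r] = 1.9816, γ^t·E[r] = 1.170120, running G = 9.752814
t=6: π = [0.1856, 0.1990, 0.2425, 0.2157, 0.1572], E[r] = 1.9816, γ^t·E[r] = 1.053106, running G = 10.805920

G = 10.8059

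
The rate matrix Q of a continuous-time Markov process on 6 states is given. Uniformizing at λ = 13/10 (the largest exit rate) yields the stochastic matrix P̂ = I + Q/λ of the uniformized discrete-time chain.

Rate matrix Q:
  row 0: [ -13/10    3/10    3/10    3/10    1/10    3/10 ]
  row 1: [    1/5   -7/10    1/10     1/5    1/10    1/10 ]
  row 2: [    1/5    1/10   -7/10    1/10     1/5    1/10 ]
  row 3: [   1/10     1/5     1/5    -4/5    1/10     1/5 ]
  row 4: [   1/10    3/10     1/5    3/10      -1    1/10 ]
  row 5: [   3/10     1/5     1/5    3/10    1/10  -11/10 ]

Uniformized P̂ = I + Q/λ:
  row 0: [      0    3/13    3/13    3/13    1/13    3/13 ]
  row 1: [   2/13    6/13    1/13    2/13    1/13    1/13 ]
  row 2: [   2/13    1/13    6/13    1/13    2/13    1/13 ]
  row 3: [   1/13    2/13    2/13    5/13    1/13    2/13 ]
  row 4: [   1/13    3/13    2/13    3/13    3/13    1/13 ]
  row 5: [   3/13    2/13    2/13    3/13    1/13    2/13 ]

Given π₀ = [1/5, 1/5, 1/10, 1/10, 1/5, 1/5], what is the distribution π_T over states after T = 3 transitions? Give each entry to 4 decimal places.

t=0: π = [0.2000, 0.2000, 0.1000, 0.1000, 0.2000, 0.2000]
t=1: π = [0.1154, 0.2385, 0.1846, 0.2154, 0.1154, 0.1308]
t=2: π = [0.1207, 0.2308, 0.2012, 0.2172, 0.1089, 0.1213]
t=3: π = [0.1195, 0.2270, 0.2073, 0.2155, 0.1091, 0.1215]

π = [0.1195, 0.2270, 0.2073, 0.2155, 0.1091, 0.1215]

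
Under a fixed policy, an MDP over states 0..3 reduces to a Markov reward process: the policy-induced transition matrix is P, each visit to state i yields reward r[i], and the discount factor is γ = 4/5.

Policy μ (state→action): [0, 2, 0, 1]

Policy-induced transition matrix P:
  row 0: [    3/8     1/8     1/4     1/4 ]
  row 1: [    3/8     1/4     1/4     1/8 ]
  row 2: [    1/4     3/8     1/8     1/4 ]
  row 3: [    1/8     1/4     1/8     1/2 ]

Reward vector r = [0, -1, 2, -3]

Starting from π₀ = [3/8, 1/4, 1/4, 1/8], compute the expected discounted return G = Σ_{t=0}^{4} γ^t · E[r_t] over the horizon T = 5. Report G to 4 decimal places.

t=0: π = [0.3750, 0.2500, 0.2500, 0.1250], E[r] = -0.1250, γ^t·E[r] = -0.125000, running G = -0.125000
t=1: π = [0.3125, 0.2344, 0.2031, 0.2500], E[r] = -0.5781, γ^t·E[r] = -0.462500, running G = -0.587500
t=2: π = [0.2871, 0.2363, 0.1934, 0.2832], E[r] = -0.6992, γ^t·E[r] = -0.447500, running G = -1.035000
t=3: π = [0.2800, 0.2383, 0.1904, 0.2913], E[r] = -0.7312, γ^t·E[r] = -0.374375, running G = -1.409375
t=4: π = [0.2784, 0.2388, 0.1898, 0.2930], E[r] = -0.7383, γ^t·E[r] = -0.302413, running G = -1.711788

G = -1.7118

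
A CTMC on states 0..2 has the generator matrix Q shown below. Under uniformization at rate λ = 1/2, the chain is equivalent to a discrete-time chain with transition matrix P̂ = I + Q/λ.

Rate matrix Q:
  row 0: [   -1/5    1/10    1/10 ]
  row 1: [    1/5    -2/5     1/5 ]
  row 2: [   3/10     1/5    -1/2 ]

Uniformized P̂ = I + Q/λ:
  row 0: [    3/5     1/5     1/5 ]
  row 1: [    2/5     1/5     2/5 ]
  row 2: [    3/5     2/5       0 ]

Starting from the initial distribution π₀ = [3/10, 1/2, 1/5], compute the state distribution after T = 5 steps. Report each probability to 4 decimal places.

π = [0.5516, 0.2411, 0.2073]

t=0: π = [0.3000, 0.5000, 0.2000]
t=1: π = [0.5000, 0.2400, 0.2600]
t=2: π = [0.5520, 0.2520, 0.1960]
t=3: π = [0.5496, 0.2392, 0.2112]
t=4: π = [0.5522, 0.2422, 0.2056]
t=5: π = [0.5516, 0.2411, 0.2073]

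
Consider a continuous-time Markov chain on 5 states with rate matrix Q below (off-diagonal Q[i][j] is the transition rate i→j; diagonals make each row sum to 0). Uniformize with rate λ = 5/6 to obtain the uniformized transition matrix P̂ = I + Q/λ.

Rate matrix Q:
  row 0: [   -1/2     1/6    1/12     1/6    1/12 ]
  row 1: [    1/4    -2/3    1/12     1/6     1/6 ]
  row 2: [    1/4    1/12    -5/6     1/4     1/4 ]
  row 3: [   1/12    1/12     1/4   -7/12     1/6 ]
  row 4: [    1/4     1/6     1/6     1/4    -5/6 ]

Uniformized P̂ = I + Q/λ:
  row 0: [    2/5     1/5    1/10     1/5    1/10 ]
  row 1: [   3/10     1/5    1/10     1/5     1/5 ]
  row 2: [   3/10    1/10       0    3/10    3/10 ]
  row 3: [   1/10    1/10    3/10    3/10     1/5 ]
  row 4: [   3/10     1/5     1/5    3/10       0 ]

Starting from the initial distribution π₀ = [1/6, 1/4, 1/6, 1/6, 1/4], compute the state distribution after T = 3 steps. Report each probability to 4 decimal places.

t=0: π = [0.1667, 0.2500, 0.1667, 0.1667, 0.2500]
t=1: π = [0.2833, 0.1667, 0.1417, 0.2583, 0.1500]
t=2: π = [0.2767, 0.1600, 0.1525, 0.2550, 0.1558]
t=3: π = [0.2767, 0.1593, 0.1513, 0.2563, 0.1564]

π = [0.2767, 0.1593, 0.1513, 0.2563, 0.1564]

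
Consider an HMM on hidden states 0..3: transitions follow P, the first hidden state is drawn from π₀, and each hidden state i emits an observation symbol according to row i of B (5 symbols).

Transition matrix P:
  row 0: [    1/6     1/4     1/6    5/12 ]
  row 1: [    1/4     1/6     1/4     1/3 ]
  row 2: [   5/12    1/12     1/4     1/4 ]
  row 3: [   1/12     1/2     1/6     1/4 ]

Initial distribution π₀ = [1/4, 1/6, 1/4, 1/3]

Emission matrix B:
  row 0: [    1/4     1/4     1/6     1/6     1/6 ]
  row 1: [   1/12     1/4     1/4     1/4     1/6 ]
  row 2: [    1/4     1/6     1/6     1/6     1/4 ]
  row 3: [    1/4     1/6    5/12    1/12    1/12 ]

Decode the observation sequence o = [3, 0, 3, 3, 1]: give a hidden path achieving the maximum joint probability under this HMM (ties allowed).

t=0: δ = [4.167e-02, 4.167e-02, 4.167e-02, 2.778e-02]  (obs o_0=3)
t=1: δ = [4.340e-03, 1.157e-03, 2.604e-03, 4.340e-03]  ψ = [2, 3, 1, 0]  (obs o_1=0)
t=2: δ = [1.808e-04, 5.425e-04, 1.206e-04, 1.507e-04]  ψ = [2, 3, 0, 0]  (obs o_2=3)
t=3: δ = [2.261e-05, 2.261e-05, 2.261e-05, 1.507e-05]  ψ = [1, 1, 1, 1]  (obs o_3=3)
t=4: δ = [2.355e-06, 1.884e-06, 9.419e-07, 1.570e-06]  ψ = [2, 3, 1, 0]  (obs o_4=1)
backtrack: best end state = 0; path = [0, 3, 1, 2, 0]

path = [0, 3, 1, 2, 0]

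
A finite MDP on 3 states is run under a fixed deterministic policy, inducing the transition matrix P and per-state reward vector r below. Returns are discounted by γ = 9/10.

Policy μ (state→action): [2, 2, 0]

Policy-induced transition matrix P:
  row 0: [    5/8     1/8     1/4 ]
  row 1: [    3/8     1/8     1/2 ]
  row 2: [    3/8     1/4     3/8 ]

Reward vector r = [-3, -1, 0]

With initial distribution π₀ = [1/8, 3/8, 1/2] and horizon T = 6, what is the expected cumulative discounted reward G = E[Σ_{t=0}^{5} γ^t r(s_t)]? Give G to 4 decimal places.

t=0: π = [0.1250, 0.3750, 0.5000], E[r] = -0.7500, γ^t·E[r] = -0.750000, running G = -0.750000
t=1: π = [0.4063, 0.1875, 0.4063], E[r] = -1.4063, γ^t·E[r] = -1.265625, running G = -2.015625
t=2: π = [0.4766, 0.1758, 0.3477], E[r] = -1.6055, γ^t·E[r] = -1.300430, running G = -3.316055
t=3: π = [0.4941, 0.1685, 0.3374], E[r] = -1.6509, γ^t·E[r] = -1.203491, running G = -4.519545
t=4: π = [0.4985, 0.1672, 0.3343], E[r] = -1.6628, γ^t·E[r] = -1.090950, running G = -5.610496
t=5: π = [0.4996, 0.1668, 0.3336], E[r] = -1.6657, γ^t·E[r] = -0.983572, running G = -6.594068

G = -6.5941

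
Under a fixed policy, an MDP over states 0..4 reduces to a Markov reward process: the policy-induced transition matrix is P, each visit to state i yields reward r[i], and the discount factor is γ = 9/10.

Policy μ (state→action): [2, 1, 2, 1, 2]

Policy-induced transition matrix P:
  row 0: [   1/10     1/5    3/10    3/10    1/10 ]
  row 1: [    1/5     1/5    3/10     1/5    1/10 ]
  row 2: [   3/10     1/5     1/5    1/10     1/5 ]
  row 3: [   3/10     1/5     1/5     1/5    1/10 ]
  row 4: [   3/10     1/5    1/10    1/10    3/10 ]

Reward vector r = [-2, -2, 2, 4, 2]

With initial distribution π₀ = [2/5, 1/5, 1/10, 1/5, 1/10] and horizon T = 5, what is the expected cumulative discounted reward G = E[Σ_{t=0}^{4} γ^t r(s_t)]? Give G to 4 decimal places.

t=0: π = [0.4000, 0.2000, 0.1000, 0.2000, 0.1000], E[r] = 0.0000, γ^t·E[r] = 0.000000, running G = 0.000000
t=1: π = [0.2000, 0.2000, 0.2500, 0.2200, 0.1300], E[r] = 0.8400, γ^t·E[r] = 0.756000, running G = 0.756000
t=2: π = [0.2400, 0.2000, 0.2270, 0.1820, 0.1510], E[r] = 0.6040, γ^t·E[r] = 0.489240, running G = 1.245240
t=3: π = [0.2320, 0.2000, 0.2289, 0.1862, 0.1529], E[r] = 0.6444, γ^t·E[r] = 0.469768, running G = 1.715008
t=4: π = [0.2336, 0.2000, 0.2279, 0.1850, 0.1535], E[r] = 0.6356, γ^t·E[r] = 0.417043, running G = 2.132051

G = 2.1321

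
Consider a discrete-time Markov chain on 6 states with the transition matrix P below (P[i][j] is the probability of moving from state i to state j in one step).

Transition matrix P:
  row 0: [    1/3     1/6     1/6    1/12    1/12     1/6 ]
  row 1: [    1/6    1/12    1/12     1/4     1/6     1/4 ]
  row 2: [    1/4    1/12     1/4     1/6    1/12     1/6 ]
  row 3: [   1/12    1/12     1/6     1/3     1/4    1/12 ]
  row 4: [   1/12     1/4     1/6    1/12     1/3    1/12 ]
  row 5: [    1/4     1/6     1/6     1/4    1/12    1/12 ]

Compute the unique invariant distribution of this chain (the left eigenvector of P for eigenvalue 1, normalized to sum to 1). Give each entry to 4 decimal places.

Balance equations π_j = Σ_i π_i·P[i][j]:
  π_0 = 1/3·π_0 + 1/6·π_1 + 1/4·π_2 + 1/12·π_3 + 1/12·π_4 + 1/4·π_5
  π_1 = 1/6·π_0 + 1/12·π_1 + 1/12·π_2 + 1/12·π_3 + 1/4·π_4 + 1/6·π_5
  π_2 = 1/6·π_0 + 1/12·π_1 + 1/4·π_2 + 1/6·π_3 + 1/6·π_4 + 1/6·π_5
  π_3 = 1/12·π_0 + 1/4·π_1 + 1/6·π_2 + 1/3·π_3 + 1/12·π_4 + 1/4·π_5
  π_4 = 1/12·π_0 + 1/6·π_1 + 1/12·π_2 + 1/4·π_3 + 1/3·π_4 + 1/12·π_5
  normalize: π_0 + π_1 + π_2 + π_3 + π_4 + π_5 = 1
Solving the linear system gives exactly π = [2487/12782, 485/3486, 6487/38346, 7333/38346, 2161/12782, 159/1162].

π = [0.1946, 0.1391, 0.1692, 0.1912, 0.1691, 0.1368]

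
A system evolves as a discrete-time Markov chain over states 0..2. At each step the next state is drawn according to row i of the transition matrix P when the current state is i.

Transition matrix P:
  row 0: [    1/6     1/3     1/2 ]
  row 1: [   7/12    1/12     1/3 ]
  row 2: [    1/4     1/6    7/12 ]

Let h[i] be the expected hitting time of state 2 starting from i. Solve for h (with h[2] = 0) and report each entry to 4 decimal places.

h = [2.1951, 2.4878, 0.0000]

First-step conditioning: h[2] = 0; for i ≠ 2, h[i] = 1 + Σ_k P[i][k]·h[k].
  h[0] = 1 + 1/6·h[0] + 1/3·h[1]
  h[1] = 1 + 7/12·h[0] + 1/12·h[1]
Solving the 2×2 linear system over states ≠ 2 gives exactly h = [90/41, 102/41, 0] (h[2] = 0 is the target).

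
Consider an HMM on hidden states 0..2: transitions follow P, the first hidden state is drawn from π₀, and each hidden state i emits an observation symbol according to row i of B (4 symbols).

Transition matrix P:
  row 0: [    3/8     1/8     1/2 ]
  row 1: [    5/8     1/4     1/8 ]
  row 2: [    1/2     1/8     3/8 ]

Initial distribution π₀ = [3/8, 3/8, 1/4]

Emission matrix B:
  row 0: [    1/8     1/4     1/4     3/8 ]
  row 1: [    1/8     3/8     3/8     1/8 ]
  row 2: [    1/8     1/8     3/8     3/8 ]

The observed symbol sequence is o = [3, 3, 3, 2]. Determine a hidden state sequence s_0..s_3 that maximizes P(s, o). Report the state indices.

path = [0, 2, 0, 2]

t=0: δ = [1.406e-01, 4.688e-02, 9.375e-02]  (obs o_0=3)
t=1: δ = [1.978e-02, 2.197e-03, 2.637e-02]  ψ = [0, 0, 0]  (obs o_1=3)
t=2: δ = [4.944e-03, 4.120e-04, 3.708e-03]  ψ = [2, 2, 0]  (obs o_2=3)
t=3: δ = [4.635e-04, 2.317e-04, 9.270e-04]  ψ = [0, 0, 0]  (obs o_3=2)
backtrack: best end state = 2; path = [0, 2, 0, 2]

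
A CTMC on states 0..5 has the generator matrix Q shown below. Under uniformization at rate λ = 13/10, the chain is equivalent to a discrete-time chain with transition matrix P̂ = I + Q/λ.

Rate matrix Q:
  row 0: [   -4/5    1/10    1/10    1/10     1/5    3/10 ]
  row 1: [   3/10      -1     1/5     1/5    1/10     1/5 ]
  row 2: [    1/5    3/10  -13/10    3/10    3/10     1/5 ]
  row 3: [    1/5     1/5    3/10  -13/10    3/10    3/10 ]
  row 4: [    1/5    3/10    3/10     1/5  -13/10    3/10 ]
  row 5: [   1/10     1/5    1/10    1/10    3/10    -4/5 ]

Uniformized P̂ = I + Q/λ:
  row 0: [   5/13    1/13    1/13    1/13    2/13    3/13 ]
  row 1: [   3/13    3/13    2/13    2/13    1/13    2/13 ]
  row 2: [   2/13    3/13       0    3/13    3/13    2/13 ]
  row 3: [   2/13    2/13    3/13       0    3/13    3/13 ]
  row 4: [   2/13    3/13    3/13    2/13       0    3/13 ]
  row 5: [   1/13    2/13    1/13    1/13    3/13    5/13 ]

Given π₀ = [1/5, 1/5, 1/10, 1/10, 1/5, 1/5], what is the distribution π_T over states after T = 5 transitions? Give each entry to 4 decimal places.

π = [0.1928, 0.1735, 0.1219, 0.1122, 0.1537, 0.2459]

t=0: π = [0.2000, 0.2000, 0.1000, 0.1000, 0.2000, 0.2000]
t=1: π = [0.2000, 0.1769, 0.1308, 0.1154, 0.1385, 0.2385]
t=2: π = [0.1953, 0.1728, 0.1195, 0.1124, 0.1562, 0.2438]
t=3: π = [0.1934, 0.1733, 0.1223, 0.1120, 0.1531, 0.2458]
t=4: π = [0.1929, 0.1735, 0.1216, 0.1122, 0.1539, 0.2458]
t=5: π = [0.1928, 0.1735, 0.1219, 0.1122, 0.1537, 0.2459]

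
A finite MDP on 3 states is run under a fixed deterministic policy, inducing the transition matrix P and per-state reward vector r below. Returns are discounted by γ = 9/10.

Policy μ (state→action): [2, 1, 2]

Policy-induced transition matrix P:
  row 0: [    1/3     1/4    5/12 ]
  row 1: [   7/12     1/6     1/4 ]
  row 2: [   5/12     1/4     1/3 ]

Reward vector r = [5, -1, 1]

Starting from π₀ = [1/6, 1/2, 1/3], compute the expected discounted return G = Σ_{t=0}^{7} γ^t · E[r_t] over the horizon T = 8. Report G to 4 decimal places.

t=0: π = [0.1667, 0.5000, 0.3333], E[r] = 0.6667, γ^t·E[r] = 0.666667, running G = 0.666667
t=1: π = [0.4861, 0.2083, 0.3056], E[r] = 2.5278, γ^t·E[r] = 2.275000, running G = 2.941667
t=2: π = [0.4109, 0.2326, 0.3565], E[r] = 2.1782, γ^t·E[r] = 1.764375, running G = 4.706042
t=3: π = [0.4212, 0.2306, 0.3482], E[r] = 2.2236, γ^t·E[r] = 1.620984, running G = 6.327026
t=4: π = [0.4200, 0.2308, 0.3492], E[r] = 2.2184, γ^t·E[r] = 1.455521, running G = 7.782548
t=5: π = [0.4201, 0.2308, 0.3491], E[r] = 2.2190, γ^t·E[r] = 1.310288, running G = 9.092836
t=6: π = [0.4201, 0.2308, 0.3491], E[r] = 2.2189, γ^t·E[r] = 1.179230, running G = 10.272066
t=7: π = [0.4201, 0.2308, 0.3491], E[r] = 2.2189, γ^t·E[r] = 1.061310, running G = 11.333376

G = 11.3334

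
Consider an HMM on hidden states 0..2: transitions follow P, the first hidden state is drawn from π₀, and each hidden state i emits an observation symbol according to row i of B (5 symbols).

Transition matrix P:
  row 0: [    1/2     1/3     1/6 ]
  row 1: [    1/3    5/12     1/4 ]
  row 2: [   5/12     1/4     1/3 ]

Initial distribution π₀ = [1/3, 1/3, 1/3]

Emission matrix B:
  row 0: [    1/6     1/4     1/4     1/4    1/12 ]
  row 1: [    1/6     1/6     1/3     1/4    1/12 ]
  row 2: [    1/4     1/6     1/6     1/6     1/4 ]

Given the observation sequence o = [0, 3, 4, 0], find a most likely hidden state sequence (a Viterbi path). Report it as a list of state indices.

path = [2, 2, 2, 2]

t=0: δ = [5.556e-02, 5.556e-02, 8.333e-02]  (obs o_0=0)
t=1: δ = [8.681e-03, 5.787e-03, 4.630e-03]  ψ = [2, 1, 2]  (obs o_1=3)
t=2: δ = [3.617e-04, 2.411e-04, 3.858e-04]  ψ = [0, 0, 2]  (obs o_2=4)
t=3: δ = [3.014e-05, 2.009e-05, 3.215e-05]  ψ = [0, 0, 2]  (obs o_3=0)
backtrack: best end state = 2; path = [2, 2, 2, 2]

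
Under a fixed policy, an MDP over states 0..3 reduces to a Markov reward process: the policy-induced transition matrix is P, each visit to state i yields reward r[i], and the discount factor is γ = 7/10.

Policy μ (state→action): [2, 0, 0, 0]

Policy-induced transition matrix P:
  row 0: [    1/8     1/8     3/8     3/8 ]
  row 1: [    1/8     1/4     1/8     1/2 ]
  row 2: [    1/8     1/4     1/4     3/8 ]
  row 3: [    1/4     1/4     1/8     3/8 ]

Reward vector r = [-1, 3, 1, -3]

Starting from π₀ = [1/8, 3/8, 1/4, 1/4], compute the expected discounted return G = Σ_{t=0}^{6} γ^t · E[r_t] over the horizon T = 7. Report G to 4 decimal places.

G = -0.5653

t=0: π = [0.1250, 0.3750, 0.2500, 0.2500], E[r] = 0.5000, γ^t·E[r] = 0.500000, running G = 0.500000
t=1: π = [0.1563, 0.2344, 0.1875, 0.4219], E[r] = -0.5313, γ^t·E[r] = -0.371875, running G = 0.128125
t=2: π = [0.1777, 0.2305, 0.1875, 0.4043], E[r] = -0.5117, γ^t·E[r] = -0.250742, running G = -0.122617
t=3: π = [0.1755, 0.2278, 0.1929, 0.4038], E[r] = -0.5107, γ^t·E[r] = -0.175185, running G = -0.297802
t=4: π = [0.1755, 0.2281, 0.1930, 0.4035], E[r] = -0.5087, γ^t·E[r] = -0.122146, running G = -0.419947
t=5: π = [0.1754, 0.2281, 0.1930, 0.4035], E[r] = -0.5088, γ^t·E[r] = -0.085508, running G = -0.505456
t=6: π = [0.1754, 0.2281, 0.1930, 0.4035], E[r] = -0.5088, γ^t·E[r] = -0.059856, running G = -0.565312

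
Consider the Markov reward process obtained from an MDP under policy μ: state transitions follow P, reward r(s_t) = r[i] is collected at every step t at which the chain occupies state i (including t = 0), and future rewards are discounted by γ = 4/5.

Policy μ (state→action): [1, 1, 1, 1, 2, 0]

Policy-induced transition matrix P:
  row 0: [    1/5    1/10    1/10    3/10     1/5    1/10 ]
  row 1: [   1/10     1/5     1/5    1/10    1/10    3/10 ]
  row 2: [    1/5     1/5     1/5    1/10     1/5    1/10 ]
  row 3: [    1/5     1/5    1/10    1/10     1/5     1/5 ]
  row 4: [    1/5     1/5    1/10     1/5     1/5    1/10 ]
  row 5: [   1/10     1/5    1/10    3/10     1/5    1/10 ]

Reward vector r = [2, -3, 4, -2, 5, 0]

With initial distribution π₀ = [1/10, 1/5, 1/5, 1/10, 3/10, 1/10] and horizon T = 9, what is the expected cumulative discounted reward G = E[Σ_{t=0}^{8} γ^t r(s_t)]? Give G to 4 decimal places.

t=0: π = [0.1000, 0.2000, 0.2000, 0.1000, 0.3000, 0.1000], E[r] = 1.7000, γ^t·E[r] = 1.700000, running G = 1.700000
t=1: π = [0.1700, 0.1900, 0.1400, 0.1700, 0.1800, 0.1500], E[r] = 0.8900, γ^t·E[r] = 0.712000, running G = 2.412000
t=2: π = [0.1660, 0.1830, 0.1330, 0.1820, 0.1810, 0.1550], E[r] = 0.8560, γ^t·E[r] = 0.547840, running G = 2.959840
t=3: π = [0.1662, 0.1834, 0.1316, 0.1823, 0.1817, 0.1548], E[r] = 0.8525, γ^t·E[r] = 0.436480, running G = 3.396320
t=4: π = [0.1662, 0.1834, 0.1315, 0.1824, 0.1817, 0.1549], E[r] = 0.8518, γ^t·E[r] = 0.348889, running G = 3.745209
t=5: π = [0.1662, 0.1834, 0.1315, 0.1824, 0.1817, 0.1549], E[r] = 0.8517, γ^t·E[r] = 0.279082, running G = 4.024291
t=6: π = [0.1662, 0.1834, 0.1315, 0.1824, 0.1817, 0.1549], E[r] = 0.8517, γ^t·E[r] = 0.223264, running G = 4.247555
t=7: π = [0.1662, 0.1834, 0.1315, 0.1824, 0.1817, 0.1549], E[r] = 0.8517, γ^t·E[r] = 0.178611, running G = 4.426165
t=8: π = [0.1662, 0.1834, 0.1315, 0.1824, 0.1817, 0.1549], E[r] = 0.8517, γ^t·E[r] = 0.142888, running G = 4.569054

G = 4.5691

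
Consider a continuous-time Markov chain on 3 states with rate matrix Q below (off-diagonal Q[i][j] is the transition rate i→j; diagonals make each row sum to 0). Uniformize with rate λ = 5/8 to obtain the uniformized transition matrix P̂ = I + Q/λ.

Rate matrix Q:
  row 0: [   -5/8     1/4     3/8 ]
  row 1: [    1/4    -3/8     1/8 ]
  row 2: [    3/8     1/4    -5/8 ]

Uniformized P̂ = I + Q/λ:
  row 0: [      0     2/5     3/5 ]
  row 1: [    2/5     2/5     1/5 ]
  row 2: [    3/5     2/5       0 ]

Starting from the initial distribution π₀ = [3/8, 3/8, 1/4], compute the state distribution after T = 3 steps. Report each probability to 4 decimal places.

π = [0.3160, 0.4000, 0.2840]

t=0: π = [0.3750, 0.3750, 0.2500]
t=1: π = [0.3000, 0.4000, 0.3000]
t=2: π = [0.3400, 0.4000, 0.2600]
t=3: π = [0.3160, 0.4000, 0.2840]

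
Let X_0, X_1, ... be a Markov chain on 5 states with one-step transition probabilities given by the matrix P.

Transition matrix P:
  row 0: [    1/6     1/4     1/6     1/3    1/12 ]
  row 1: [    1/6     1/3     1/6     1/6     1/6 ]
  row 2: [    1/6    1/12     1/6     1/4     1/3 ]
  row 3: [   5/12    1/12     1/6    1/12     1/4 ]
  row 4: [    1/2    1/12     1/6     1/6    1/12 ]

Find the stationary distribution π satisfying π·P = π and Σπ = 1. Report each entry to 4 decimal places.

Balance equations π_j = Σ_i π_i·P[i][j]:
  π_0 = 1/6·π_0 + 1/6·π_1 + 1/6·π_2 + 5/12·π_3 + 1/2·π_4
  π_1 = 1/4·π_0 + 1/3·π_1 + 1/12·π_2 + 1/12·π_3 + 1/12·π_4
  π_2 = 1/6·π_0 + 1/6·π_1 + 1/6·π_2 + 1/6·π_3 + 1/6·π_4
  π_3 = 1/3·π_0 + 1/6·π_1 + 1/4·π_2 + 1/12·π_3 + 1/6·π_4
  normalize: π_0 + π_1 + π_2 + π_3 + π_4 = 1
Solving the linear system gives exactly π = [1105/3988, 1033/5982, 1/6, 626/2991, 695/3988].

π = [0.2771, 0.1727, 0.1667, 0.2093, 0.1743]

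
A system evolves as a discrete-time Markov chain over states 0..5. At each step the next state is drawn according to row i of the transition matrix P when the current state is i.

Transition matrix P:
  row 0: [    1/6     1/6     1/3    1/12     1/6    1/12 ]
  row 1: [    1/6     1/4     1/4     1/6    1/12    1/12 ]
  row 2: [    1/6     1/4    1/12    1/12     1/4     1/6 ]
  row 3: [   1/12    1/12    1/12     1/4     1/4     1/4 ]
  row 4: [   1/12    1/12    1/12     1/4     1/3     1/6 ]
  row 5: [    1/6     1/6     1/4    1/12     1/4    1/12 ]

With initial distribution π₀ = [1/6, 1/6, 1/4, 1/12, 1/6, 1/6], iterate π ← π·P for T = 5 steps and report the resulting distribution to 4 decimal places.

t=0: π = [0.1667, 0.1667, 0.2500, 0.0833, 0.1667, 0.1667]
t=1: π = [0.1458, 0.1806, 0.1806, 0.1389, 0.2222, 0.1319]
t=2: π = [0.1366, 0.1667, 0.1719, 0.1586, 0.2263, 0.1400]
t=3: π = [0.1346, 0.1628, 0.1686, 0.1614, 0.2297, 0.1429]
t=4: π = [0.1341, 0.1617, 0.1679, 0.1621, 0.2308, 0.1434]
t=5: π = [0.1339, 0.1614, 0.1677, 0.1623, 0.2311, 0.1436]

π = [0.1339, 0.1614, 0.1677, 0.1623, 0.2311, 0.1436]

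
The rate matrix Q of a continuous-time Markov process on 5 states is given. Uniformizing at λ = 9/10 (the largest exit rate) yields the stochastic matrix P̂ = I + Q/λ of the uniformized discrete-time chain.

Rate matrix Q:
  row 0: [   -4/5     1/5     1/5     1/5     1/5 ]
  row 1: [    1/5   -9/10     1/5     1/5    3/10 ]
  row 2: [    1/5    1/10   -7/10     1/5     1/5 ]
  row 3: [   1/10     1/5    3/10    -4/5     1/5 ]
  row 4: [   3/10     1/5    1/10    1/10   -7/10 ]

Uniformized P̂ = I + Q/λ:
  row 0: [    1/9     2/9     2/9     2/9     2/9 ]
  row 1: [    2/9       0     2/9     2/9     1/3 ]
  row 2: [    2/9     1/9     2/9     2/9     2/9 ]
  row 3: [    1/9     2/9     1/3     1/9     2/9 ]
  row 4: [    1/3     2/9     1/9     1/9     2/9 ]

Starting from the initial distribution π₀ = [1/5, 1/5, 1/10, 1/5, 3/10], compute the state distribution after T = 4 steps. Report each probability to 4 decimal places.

t=0: π = [0.2000, 0.2000, 0.1000, 0.2000, 0.3000]
t=1: π = [0.2111, 0.1667, 0.2111, 0.1667, 0.2444]
t=2: π = [0.2074, 0.1617, 0.2136, 0.1765, 0.2407]
t=3: π = [0.2063, 0.1626, 0.2151, 0.1759, 0.2402]
t=4: π = [0.2064, 0.1622, 0.2151, 0.1760, 0.2403]

π = [0.2064, 0.1622, 0.2151, 0.1760, 0.2403]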